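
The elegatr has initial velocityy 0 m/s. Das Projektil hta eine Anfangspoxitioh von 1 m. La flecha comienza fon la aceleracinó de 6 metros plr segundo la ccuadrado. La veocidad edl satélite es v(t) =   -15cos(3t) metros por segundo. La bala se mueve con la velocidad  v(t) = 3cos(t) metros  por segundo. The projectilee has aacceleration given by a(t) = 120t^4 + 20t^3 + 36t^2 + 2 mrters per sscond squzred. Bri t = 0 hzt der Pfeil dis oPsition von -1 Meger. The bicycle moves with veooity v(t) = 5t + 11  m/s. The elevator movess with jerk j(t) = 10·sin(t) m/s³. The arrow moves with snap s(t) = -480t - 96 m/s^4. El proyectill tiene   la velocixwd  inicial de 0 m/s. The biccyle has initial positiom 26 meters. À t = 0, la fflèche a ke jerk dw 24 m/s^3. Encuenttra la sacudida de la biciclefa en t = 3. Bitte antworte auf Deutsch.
Um dies zu lösen, müssen wir 2 Ableitungen unserer Gleichung für die Geschwindigkeit v(t) = 5·t + 11 nehmen. Die Ableitung von der Geschwindigkeit ergibt die Beschleunigung: a(t) = 5. Mit d/dt von a(t) finden wir j(t) = 0. Aus der Gleichung für den Ruck j(t) = 0, setzen wir t = 3 ein und erhalten j = 0.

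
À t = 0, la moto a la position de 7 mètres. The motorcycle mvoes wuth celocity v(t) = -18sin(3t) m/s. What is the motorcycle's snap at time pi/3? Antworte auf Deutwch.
Um dies zu lösen, müssen wir 3 Ableitungen unserer Gleichung für die Geschwindigkeit v(t) = -18·sin(3·t) nehmen. Durch Ableiten von der Geschwindigkeit erhalten wir die Beschleunigung: a(t) = -54·cos(3·t). Die Ableitung von der Beschleunigung ergibt den Ruck: j(t) = 162·sin(3·t). Mit d/dt von j(t) finden wir s(t) = 486·cos(3·t). Wir haben den Snap s(t) = 486·cos(3·t). Durch Einsetzen von t = pi/3: s(pi/3) = -486.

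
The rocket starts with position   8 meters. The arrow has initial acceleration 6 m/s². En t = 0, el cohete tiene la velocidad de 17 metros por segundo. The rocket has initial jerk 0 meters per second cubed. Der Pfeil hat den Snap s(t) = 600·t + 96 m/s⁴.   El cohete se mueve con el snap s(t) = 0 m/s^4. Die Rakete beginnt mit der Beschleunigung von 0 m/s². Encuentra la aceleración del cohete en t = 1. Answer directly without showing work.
La respuesta es 0.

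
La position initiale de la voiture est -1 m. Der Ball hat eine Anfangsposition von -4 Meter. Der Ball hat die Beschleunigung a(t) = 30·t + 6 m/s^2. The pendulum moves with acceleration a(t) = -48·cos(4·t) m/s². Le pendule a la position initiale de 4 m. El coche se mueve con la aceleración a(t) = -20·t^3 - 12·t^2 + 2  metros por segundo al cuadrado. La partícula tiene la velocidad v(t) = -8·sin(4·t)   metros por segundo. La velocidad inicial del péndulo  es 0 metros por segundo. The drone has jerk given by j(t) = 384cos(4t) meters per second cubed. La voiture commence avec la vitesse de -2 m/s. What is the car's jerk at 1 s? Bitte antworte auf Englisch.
We must differentiate our acceleration equation a(t) = -20·t^3 - 12·t^2 + 2 1 time. The derivative of acceleration gives jerk: j(t) = -60·t^2 - 24·t. Using j(t) = -60·t^2 - 24·t and substituting t = 1, we find j = -84.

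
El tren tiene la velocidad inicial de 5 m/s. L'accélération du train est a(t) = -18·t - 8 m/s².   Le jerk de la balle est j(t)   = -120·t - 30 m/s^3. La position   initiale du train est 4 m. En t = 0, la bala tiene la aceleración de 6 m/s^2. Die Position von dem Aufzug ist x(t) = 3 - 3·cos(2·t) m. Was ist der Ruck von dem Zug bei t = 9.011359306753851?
Wir müssen unsere Gleichung für die Beschleunigung a(t) = -18·t - 8 1-mal ableiten. Mit d/dt von a(t) finden wir j(t) = -18. Aus der Gleichung für den Ruck j(t) = -18, setzen wir t = 9.011359306753851 ein und erhalten j = -18.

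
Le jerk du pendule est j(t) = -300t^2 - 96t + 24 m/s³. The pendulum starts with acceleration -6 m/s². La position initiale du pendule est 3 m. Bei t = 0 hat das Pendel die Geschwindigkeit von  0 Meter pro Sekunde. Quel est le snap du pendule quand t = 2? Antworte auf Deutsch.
Wir müssen unsere Gleichung für den Ruck j(t) = -300·t^2 - 96·t + 24 1-mal ableiten. Mit d/dt von j(t) finden wir s(t) = -600·t - 96. Aus der Gleichung für den Snap s(t) = -600·t - 96, setzen wir t = 2 ein und erhalten s = -1296.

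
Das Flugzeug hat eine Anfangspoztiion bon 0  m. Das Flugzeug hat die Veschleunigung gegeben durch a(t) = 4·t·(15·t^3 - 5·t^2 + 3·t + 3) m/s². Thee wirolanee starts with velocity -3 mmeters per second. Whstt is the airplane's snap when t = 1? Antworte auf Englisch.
Starting from acceleration a(t) = 4·t·(15·t^3 - 5·t^2 + 3·t + 3), we take 2 derivatives. The derivative of acceleration gives jerk: j(t) = 60·t^3 - 20·t^2 + 4·t·(45·t^2 - 10·t + 3) + 12·t + 12. The derivative of jerk gives snap: s(t) = 360·t^2 + 4·t·(90·t - 10) - 80·t + 24. From the given snap equation s(t) = 360·t^2 + 4·t·(90·t - 10) - 80·t + 24, we substitute t = 1 to get s = 624.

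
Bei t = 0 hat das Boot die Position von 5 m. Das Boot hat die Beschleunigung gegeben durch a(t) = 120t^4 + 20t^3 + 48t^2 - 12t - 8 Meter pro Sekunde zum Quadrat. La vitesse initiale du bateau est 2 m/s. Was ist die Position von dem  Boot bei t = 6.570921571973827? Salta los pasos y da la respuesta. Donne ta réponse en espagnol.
La posición en t = 6.570921571973827 es x = 340956.587922327.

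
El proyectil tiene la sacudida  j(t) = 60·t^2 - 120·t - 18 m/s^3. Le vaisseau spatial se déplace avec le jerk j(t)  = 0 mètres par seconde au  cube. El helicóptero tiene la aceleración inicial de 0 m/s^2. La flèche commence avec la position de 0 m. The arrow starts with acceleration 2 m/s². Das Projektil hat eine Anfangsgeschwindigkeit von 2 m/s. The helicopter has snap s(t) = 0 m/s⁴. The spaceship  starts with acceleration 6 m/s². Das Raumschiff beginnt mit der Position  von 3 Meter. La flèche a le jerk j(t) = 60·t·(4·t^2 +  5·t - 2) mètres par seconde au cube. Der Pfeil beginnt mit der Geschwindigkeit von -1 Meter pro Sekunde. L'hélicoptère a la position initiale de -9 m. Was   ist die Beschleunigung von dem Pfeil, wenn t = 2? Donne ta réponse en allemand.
Wir müssen die Stammfunktion unserer Gleichung für den Ruck j(t) = 60·t·(4·t^2 + 5·t - 2) 1-mal finden. Das Integral von dem Ruck ist die Beschleunigung. Mit a(0) = 2 erhalten wir a(t) = 60·t^4 + 100·t^3 - 60·t^2 + 2. Wir haben die Beschleunigung a(t) = 60·t^4 + 100·t^3 - 60·t^2 + 2. Durch Einsetzen von t = 2: a(2) = 1522.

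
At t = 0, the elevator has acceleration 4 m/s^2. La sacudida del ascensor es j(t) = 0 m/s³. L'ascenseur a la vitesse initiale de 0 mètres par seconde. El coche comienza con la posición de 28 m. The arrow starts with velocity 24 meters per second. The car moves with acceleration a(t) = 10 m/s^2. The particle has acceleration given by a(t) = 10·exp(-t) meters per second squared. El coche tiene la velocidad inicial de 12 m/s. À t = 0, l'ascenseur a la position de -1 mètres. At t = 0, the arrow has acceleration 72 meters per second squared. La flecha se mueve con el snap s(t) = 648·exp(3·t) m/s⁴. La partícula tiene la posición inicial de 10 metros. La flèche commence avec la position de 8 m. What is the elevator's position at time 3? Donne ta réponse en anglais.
We must find the integral of our jerk equation j(t) = 0 3 times. Finding the antiderivative of j(t) and using a(0) = 4: a(t) = 4. Integrating acceleration and using the initial condition v(0) = 0, we get v(t) = 4·t. The integral of velocity is position. Using x(0) = -1, we get x(t) = 2·t^2 - 1. We have position x(t) = 2·t^2 - 1. Substituting t = 3: x(3) = 17.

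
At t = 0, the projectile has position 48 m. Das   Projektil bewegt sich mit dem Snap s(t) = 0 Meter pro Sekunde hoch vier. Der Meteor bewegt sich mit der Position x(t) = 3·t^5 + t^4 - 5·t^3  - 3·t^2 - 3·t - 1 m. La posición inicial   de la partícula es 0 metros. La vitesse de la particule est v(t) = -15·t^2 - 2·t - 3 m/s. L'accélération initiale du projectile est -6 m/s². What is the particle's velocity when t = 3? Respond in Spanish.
De la ecuación de la velocidad v(t) = -15·t^2 - 2·t - 3, sustituimos t = 3 para obtener v = -144.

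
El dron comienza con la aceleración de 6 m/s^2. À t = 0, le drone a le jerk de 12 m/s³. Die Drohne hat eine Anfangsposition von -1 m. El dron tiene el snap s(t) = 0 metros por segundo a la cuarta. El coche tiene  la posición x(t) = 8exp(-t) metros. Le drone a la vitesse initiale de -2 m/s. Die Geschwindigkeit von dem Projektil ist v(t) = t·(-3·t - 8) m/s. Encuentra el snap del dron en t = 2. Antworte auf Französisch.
En utilisant s(t) = 0 et en substituant t = 2, nous trouvons s = 0.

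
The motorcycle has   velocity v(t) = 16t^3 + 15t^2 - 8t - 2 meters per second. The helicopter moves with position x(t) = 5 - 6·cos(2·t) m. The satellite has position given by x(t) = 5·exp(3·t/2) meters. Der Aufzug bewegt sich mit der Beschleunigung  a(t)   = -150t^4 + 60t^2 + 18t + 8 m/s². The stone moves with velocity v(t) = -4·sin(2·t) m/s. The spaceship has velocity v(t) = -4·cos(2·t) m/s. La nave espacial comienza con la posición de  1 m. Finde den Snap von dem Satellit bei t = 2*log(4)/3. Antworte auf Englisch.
Starting from position x(t) = 5·exp(3·t/2), we take 4 derivatives. Differentiating position, we get velocity: v(t) = 15·exp(3·t/2)/2. The derivative of velocity gives acceleration: a(t) = 45·exp(3·t/2)/4. Differentiating acceleration, we get jerk: j(t) = 135·exp(3·t/2)/8. Taking d/dt of j(t), we find s(t) = 405·exp(3·t/2)/16. We have snap s(t) = 405·exp(3·t/2)/16. Substituting t = 2*log(4)/3: s(2*log(4)/3) = 405/4.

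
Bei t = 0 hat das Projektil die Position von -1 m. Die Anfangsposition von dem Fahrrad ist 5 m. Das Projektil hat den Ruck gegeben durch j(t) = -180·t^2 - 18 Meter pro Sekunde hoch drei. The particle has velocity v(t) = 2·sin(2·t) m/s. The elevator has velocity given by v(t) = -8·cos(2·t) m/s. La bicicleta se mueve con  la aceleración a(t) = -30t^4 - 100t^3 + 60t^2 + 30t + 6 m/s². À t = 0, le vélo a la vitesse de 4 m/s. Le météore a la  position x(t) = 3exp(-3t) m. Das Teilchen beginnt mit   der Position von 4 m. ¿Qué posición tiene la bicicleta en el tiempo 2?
Debemos encontrar la antiderivada de nuestra ecuación de la aceleración a(t) = -30·t^4 - 100·t^3 + 60·t^2 + 30·t + 6 2 veces. Integrando la aceleración y usando la condición inicial v(0) = 4, obtenemos v(t) = -6·t^5 - 25·t^4 + 20·t^3 + 15·t^2 + 6·t + 4. Integrando la velocidad y usando la condición inicial x(0) = 5, obtenemos x(t) = -t^6 - 5·t^5 + 5·t^4 + 5·t^3 + 3·t^2 + 4·t + 5. De la ecuación de la posición x(t) = -t^6 - 5·t^5 + 5·t^4 + 5·t^3 + 3·t^2 + 4·t + 5, sustituimos t = 2 para obtener x = -79.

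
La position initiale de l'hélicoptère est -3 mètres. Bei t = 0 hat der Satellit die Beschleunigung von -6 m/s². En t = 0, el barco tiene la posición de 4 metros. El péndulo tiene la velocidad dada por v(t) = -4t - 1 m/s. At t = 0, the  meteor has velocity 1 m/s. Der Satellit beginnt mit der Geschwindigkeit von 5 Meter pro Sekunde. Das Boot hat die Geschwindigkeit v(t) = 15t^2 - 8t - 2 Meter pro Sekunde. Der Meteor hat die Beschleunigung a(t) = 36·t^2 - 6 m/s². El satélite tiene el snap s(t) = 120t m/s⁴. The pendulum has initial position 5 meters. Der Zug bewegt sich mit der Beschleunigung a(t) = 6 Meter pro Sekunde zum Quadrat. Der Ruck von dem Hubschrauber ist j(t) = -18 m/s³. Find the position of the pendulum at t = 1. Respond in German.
Wir müssen unsere Gleichung für die Geschwindigkeit v(t) = -4·t - 1 1-mal integrieren. Mit ∫v(t)dt und Anwendung von x(0) = 5, finden wir x(t) = -2·t^2 - t + 5. Mit x(t) = -2·t^2 - t + 5 und Einsetzen von t = 1, finden wir x = 2.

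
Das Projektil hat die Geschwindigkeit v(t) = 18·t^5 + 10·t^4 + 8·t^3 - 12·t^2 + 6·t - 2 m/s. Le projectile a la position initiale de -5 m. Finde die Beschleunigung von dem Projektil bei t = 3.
Ausgehend von der Geschwindigkeit v(t) = 18·t^5 + 10·t^4 + 8·t^3 - 12·t^2 + 6·t - 2, nehmen wir 1 Ableitung. Die Ableitung von der Geschwindigkeit ergibt die Beschleunigung: a(t) = 90·t^4 + 40·t^3 + 24·t^2 - 24·t + 6. Wir haben die Beschleunigung a(t) = 90·t^4 + 40·t^3 + 24·t^2 - 24·t + 6. Durch Einsetzen von t = 3: a(3) = 8520.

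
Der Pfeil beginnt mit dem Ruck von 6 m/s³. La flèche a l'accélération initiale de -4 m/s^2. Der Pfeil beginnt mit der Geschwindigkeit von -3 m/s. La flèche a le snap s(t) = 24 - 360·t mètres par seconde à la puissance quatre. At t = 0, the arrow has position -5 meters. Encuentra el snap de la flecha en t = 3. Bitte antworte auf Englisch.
We have snap s(t) = 24 - 360·t. Substituting t = 3: s(3) = -1056.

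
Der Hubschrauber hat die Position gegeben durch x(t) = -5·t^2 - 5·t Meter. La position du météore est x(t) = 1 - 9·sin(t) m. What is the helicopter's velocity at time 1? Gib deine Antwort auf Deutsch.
Um dies zu lösen, müssen wir 1 Ableitung unserer Gleichung für die Position x(t) = -5·t^2 - 5·t nehmen. Mit d/dt von x(t) finden wir v(t) = -10·t - 5. Wir haben die Geschwindigkeit v(t) = -10·t - 5. Durch Einsetzen von t = 1: v(1) = -15.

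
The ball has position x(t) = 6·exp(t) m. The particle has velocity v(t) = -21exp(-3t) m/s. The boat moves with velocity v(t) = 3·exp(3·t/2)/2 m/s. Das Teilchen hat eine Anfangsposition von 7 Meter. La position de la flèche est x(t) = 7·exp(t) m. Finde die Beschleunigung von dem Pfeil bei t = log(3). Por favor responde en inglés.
We must differentiate our position equation x(t) = 7·exp(t) 2 times. Differentiating position, we get velocity: v(t) = 7·exp(t). The derivative of velocity gives acceleration: a(t) = 7·exp(t). From the given acceleration equation a(t) = 7·exp(t), we substitute t = log(3) to get a = 21.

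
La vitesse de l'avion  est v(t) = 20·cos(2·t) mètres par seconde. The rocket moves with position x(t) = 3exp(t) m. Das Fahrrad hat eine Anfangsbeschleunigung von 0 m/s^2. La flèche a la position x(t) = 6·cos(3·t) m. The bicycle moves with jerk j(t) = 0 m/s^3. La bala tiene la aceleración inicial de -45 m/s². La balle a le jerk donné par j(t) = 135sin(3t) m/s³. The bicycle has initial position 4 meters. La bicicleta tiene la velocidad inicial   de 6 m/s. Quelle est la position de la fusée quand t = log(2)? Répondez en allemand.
Mit x(t) = 3·exp(t) und Einsetzen von t = log(2), finden wir x = 6.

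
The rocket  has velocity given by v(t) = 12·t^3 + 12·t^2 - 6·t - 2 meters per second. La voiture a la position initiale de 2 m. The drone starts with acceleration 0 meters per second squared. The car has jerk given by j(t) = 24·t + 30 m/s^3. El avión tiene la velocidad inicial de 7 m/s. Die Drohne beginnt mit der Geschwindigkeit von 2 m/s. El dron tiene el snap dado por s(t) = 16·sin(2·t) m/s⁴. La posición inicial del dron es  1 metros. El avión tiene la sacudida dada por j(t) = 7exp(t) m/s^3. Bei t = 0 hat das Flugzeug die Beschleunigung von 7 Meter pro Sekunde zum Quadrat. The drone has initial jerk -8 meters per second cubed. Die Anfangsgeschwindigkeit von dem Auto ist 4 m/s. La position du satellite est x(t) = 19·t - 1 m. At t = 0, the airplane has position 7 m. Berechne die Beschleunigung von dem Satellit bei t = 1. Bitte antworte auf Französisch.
Pour résoudre ceci, nous devons prendre 2 dérivées de notre équation de la position x(t) = 19·t - 1. En prenant d/dt de x(t), nous trouvons v(t) = 19. La dérivée de la vitesse donne l'accélération: a(t) = 0. En utilisant a(t) = 0 et en substituant t = 1, nous trouvons a = 0.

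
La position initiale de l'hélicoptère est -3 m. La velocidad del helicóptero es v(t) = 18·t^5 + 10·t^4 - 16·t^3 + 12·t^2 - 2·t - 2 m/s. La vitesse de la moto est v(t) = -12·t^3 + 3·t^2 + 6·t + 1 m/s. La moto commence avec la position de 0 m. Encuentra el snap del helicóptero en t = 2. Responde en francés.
Pour résoudre ceci, nous devons prendre 3 dérivées de notre équation de la vitesse v(t) = 18·t^5 + 10·t^4 - 16·t^3 + 12·t^2 - 2·t - 2. En prenant d/dt de v(t), nous trouvons a(t) = 90·t^4 + 40·t^3 - 48·t^2 + 24·t - 2. En prenant d/dt de a(t), nous trouvons j(t) = 360·t^3 + 120·t^2 - 96·t + 24. En prenant d/dt de j(t), nous trouvons s(t) = 1080·t^2 + 240·t - 96. Nous avons le snap s(t) = 1080·t^2 + 240·t - 96. En substituant t = 2: s(2) = 4704.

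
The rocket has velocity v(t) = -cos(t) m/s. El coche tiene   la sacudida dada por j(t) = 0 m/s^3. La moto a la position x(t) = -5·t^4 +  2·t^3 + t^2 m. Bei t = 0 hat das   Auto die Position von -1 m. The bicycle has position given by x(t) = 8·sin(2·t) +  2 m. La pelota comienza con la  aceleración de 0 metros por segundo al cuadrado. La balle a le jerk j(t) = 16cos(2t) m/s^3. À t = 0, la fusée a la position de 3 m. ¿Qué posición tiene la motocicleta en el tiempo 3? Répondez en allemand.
Mit x(t) = -5·t^4 + 2·t^3 + t^2 und Einsetzen von t = 3, finden wir x = -342.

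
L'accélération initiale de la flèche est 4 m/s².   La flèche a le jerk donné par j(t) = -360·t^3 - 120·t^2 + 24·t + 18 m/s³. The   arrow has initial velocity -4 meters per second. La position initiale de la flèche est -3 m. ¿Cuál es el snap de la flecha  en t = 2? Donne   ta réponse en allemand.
Wir müssen unsere Gleichung für den Ruck j(t) = -360·t^3 - 120·t^2 + 24·t + 18 1-mal ableiten. Durch Ableiten von dem Ruck erhalten wir den Snap: s(t) = -1080·t^2 - 240·t + 24. Mit s(t) = -1080·t^2 - 240·t + 24 und Einsetzen von t = 2, finden wir s = -4776.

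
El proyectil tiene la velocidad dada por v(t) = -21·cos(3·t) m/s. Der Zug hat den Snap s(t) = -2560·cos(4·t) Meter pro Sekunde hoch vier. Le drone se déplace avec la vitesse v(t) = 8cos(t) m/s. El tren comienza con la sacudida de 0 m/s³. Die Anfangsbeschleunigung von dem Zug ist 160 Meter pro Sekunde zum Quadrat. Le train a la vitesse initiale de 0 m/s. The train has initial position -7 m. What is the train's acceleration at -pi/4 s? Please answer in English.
We must find the integral of our snap equation s(t) = -2560·cos(4·t) 2 times. Taking ∫s(t)dt and applying j(0) = 0, we find j(t) = -640·sin(4·t). Integrating jerk and using the initial condition a(0) = 160, we get a(t) = 160·cos(4·t). Using a(t) = 160·cos(4·t) and substituting t = -pi/4, we find a = -160.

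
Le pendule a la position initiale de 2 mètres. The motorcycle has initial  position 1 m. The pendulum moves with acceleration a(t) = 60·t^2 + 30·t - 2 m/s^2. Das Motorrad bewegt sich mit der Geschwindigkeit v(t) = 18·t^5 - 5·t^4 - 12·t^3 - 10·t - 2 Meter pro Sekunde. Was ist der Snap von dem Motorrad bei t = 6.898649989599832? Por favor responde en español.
Para resolver esto, necesitamos tomar 3 derivadas de nuestra ecuación de la velocidad v(t) = 18·t^5 - 5·t^4 - 12·t^3 - 10·t - 2. Derivando la velocidad, obtenemos la aceleración: a(t) = 90·t^4 - 20·t^3 - 36·t^2 - 10. Tomando d/dt de a(t), encontramos j(t) = 360·t^3 - 60·t^2 - 72·t. La derivada de la sacudida da el snap: s(t) = 1080·t^2 - 120·t - 72. De la ecuación del snap s(t) = 1080·t^2 - 120·t - 72, sustituimos t = 6.898649989599832 para obtener s = 50498.8434145742.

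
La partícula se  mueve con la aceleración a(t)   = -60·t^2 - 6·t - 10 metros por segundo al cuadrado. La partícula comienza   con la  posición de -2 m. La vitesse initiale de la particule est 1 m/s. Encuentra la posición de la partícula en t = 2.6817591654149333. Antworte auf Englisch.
We need to integrate our acceleration equation a(t) = -60·t^2 - 6·t - 10 2 times. Finding the integral of a(t) and using v(0) = 1: v(t) = -20·t^3 - 3·t^2 - 10·t + 1. The integral of velocity is position. Using x(0) = -2, we get x(t) = -5·t^4 - t^3 - 5·t^2 + t - 2. Using x(t) = -5·t^4 - t^3 - 5·t^2 + t - 2 and substituting t = 2.6817591654149333, we find x = -313.176417412292.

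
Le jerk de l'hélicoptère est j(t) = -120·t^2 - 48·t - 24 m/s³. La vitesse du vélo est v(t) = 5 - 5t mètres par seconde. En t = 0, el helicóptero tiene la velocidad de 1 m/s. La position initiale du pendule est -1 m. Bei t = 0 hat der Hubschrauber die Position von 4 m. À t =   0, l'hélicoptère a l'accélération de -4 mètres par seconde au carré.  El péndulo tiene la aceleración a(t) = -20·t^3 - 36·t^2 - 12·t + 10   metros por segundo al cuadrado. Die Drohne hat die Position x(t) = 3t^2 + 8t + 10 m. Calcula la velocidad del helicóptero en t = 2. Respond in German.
Um dies zu lösen, müssen wir 2 Stammfunktionen unserer Gleichung für den Ruck j(t) = -120·t^2 - 48·t - 24 finden. Mit ∫j(t)dt und Anwendung von a(0) = -4, finden wir a(t) = -40·t^3 - 24·t^2 - 24·t - 4. Die Stammfunktion von der Beschleunigung, mit v(0) = 1, ergibt die Geschwindigkeit: v(t) = -10·t^4 - 8·t^3 - 12·t^2 - 4·t + 1. Mit v(t) = -10·t^4 - 8·t^3 - 12·t^2 - 4·t + 1 und Einsetzen von t = 2, finden wir v = -279.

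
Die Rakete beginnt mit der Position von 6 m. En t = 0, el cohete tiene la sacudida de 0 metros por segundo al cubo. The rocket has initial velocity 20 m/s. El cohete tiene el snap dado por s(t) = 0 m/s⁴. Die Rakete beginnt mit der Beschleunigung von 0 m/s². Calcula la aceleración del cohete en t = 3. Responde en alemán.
Um dies zu lösen, müssen wir 2 Integrale unserer Gleichung für den Snap s(t) = 0 finden. Die Stammfunktion von dem Snap ist der Ruck. Mit j(0) = 0 erhalten wir j(t) = 0. Das Integral von dem Ruck ist die Beschleunigung. Mit a(0) = 0 erhalten wir a(t) = 0. Wir haben die Beschleunigung a(t) = 0. Durch Einsetzen von t = 3: a(3) = 0.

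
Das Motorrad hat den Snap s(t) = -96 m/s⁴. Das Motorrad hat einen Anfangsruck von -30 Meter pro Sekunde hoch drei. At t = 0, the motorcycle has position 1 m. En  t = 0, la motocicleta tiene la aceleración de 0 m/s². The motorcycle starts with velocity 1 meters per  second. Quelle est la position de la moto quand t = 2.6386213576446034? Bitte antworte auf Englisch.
To solve this, we need to take 4 integrals of our snap equation s(t) = -96. The integral of snap, with j(0) = -30, gives jerk: j(t) = -96·t - 30. Integrating jerk and using the initial condition a(0) = 0, we get a(t) = 6·t·(-8·t - 5). Integrating acceleration and using the initial condition v(0) = 1, we get v(t) = -16·t^3 - 15·t^2 + 1. Integrating velocity and using the initial condition x(0) = 1, we get x(t) = -4·t^4 - 5·t^3 + t + 1. From the given position equation x(t) = -4·t^4 - 5·t^3 + t + 1, we substitute t = 2.6386213576446034 to get x = -282.111792898881.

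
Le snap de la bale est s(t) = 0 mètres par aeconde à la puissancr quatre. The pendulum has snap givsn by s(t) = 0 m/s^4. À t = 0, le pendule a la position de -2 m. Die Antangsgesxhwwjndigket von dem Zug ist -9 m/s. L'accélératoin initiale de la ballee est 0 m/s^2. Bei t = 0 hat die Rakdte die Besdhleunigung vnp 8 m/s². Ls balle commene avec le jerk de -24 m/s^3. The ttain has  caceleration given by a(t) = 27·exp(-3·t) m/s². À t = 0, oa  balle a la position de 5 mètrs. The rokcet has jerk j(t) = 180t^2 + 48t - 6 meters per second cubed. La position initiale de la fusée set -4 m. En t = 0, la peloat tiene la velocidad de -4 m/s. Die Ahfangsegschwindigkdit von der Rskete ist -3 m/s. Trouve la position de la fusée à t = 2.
Pour résoudre ceci, nous devons prendre 3 intégrales de notre équation du jerk j(t) = 180·t^2 + 48·t - 6. L'intégrale du jerk, avec a(0) = 8, donne l'accélération: a(t) = 60·t^3 + 24·t^2 - 6·t + 8. En intégrant l'accélération et en utilisant la condition initiale v(0) = -3, nous obtenons v(t) = 15·t^4 + 8·t^3 - 3·t^2 + 8·t - 3. La primitive de la vitesse est la position. En utilisant x(0) = -4, nous obtenons x(t) = 3·t^5 + 2·t^4 - t^3 + 4·t^2 - 3·t - 4. De l'équation de la position x(t) = 3·t^5 + 2·t^4 - t^3 + 4·t^2 - 3·t - 4, nous substituons t = 2 pour obtenir x = 126.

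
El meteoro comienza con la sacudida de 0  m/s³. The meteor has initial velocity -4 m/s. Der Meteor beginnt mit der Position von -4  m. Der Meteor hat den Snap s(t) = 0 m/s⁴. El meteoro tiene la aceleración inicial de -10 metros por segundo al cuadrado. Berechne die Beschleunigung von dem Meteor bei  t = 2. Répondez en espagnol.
Necesitamos integrar nuestra ecuación del snap s(t) = 0 2 veces. La antiderivada del snap, con j(0) = 0, da la sacudida: j(t) = 0. Integrando la sacudida y usando la condición inicial a(0) = -10, obtenemos a(t) = -10. Tenemos la aceleración a(t) = -10. Sustituyendo t = 2: a(2) = -10.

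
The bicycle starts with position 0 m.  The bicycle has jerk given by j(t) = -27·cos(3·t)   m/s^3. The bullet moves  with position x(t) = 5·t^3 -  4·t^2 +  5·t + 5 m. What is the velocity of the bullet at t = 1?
We must differentiate our position equation x(t) = 5·t^3 - 4·t^2 + 5·t + 5 1 time. Taking d/dt of x(t), we find v(t) = 15·t^2 - 8·t + 5. Using v(t) = 15·t^2 - 8·t + 5 and substituting t = 1, we find v = 12.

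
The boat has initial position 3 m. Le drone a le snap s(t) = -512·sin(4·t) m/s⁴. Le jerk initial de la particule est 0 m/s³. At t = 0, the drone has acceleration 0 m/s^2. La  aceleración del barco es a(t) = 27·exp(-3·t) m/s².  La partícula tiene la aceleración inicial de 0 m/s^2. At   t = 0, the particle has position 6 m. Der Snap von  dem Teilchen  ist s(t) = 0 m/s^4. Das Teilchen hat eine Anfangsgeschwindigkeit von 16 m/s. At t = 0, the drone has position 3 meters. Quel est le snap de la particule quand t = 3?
Nous avons le snap s(t) = 0. En substituant t = 3: s(3) = 0.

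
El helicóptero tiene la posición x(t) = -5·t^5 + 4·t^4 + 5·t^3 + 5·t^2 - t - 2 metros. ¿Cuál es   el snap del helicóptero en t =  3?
Para resolver esto, necesitamos tomar 4 derivadas de nuestra ecuación de la posición x(t) = -5·t^5 + 4·t^4 + 5·t^3 + 5·t^2 - t - 2. La derivada de la posición da la velocidad: v(t) = -25·t^4 + 16·t^3 + 15·t^2 + 10·t - 1. Tomando d/dt de v(t), encontramos a(t) = -100·t^3 + 48·t^2 + 30·t + 10. La derivada de la aceleración da la sacudida: j(t) = -300·t^2 + 96·t + 30. La derivada de la sacudida da el snap: s(t) = 96 - 600·t. Usando s(t) = 96 - 600·t y sustituyendo t = 3, encontramos s = -1704.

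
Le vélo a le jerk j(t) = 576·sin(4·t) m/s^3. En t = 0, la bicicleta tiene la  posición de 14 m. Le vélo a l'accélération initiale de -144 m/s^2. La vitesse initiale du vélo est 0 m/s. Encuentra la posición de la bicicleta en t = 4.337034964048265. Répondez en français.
Nous devons trouver l'intégrale de notre équation du jerk j(t) = 576·sin(4·t) 3 fois. La primitive du jerk est l'accélération. En utilisant a(0) = -144, nous obtenons a(t) = -144·cos(4·t). En prenant ∫a(t)dt et en appliquant v(0) = 0, nous trouvons v(t) = -36·sin(4·t). La primitive de la vitesse est la position. En utilisant x(0) = 14, nous obtenons x(t) = 9·cos(4·t) + 5. De l'équation de la position x(t) = 9·cos(4·t) + 5, nous substituons t = 4.337034964048265 pour obtenir x = 5.62392151820761.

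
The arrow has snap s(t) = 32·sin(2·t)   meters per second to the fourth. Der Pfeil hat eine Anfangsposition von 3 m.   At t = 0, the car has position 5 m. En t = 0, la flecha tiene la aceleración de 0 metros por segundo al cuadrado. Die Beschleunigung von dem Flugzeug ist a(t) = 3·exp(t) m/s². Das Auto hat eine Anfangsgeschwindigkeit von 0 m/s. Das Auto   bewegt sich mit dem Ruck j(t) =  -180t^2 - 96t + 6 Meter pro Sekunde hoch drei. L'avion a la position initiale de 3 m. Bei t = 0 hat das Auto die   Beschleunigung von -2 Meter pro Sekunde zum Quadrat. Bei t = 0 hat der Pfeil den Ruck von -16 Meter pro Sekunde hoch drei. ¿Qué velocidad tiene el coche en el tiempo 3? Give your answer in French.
Nous devons intégrer notre équation du jerk j(t) = -180·t^2 - 96·t + 6 2 fois. En prenant ∫j(t)dt et en appliquant a(0) = -2, nous trouvons a(t) = -60·t^3 - 48·t^2 + 6·t - 2. En intégrant l'accélération et en utilisant la condition initiale v(0) = 0, nous obtenons v(t) = t·(-15·t^3 - 16·t^2 + 3·t - 2). En utilisant v(t) = t·(-15·t^3 - 16·t^2 + 3·t - 2) et en substituant t = 3, nous trouvons v = -1626.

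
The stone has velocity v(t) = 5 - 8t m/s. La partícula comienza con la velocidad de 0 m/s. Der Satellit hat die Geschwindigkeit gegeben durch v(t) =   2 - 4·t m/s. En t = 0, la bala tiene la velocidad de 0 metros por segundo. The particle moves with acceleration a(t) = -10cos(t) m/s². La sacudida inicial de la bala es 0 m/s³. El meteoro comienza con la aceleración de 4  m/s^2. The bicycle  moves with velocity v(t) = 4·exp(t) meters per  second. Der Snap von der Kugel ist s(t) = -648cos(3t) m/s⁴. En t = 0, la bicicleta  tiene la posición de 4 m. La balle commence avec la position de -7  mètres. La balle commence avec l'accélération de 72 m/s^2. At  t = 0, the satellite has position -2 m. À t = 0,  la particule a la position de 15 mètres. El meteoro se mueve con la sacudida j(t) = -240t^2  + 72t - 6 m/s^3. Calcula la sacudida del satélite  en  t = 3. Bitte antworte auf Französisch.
Pour résoudre ceci, nous devons prendre 2 dérivées de notre équation de la vitesse v(t) = 2 - 4·t. En prenant d/dt de v(t), nous trouvons a(t) = -4. En prenant d/dt de a(t), nous trouvons j(t) = 0. Nous avons le jerk j(t) = 0. En substituant t = 3: j(3) = 0.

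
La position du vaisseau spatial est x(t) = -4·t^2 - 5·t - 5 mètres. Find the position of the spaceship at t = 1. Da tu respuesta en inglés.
Using x(t) = -4·t^2 - 5·t - 5 and substituting t = 1, we find x = -14.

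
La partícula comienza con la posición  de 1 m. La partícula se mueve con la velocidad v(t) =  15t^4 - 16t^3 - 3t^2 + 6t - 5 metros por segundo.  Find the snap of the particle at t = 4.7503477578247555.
To solve this, we need to take 3 derivatives of our velocity equation v(t) = 15·t^4 - 16·t^3 - 3·t^2 + 6·t - 5. Differentiating velocity, we get acceleration: a(t) = 60·t^3 - 48·t^2 - 6·t + 6. Differentiating acceleration, we get jerk: j(t) = 180·t^2 - 96·t - 6. The derivative of jerk gives snap: s(t) = 360·t - 96. From the given snap equation s(t) = 360·t - 96, we substitute t = 4.7503477578247555 to get s = 1614.12519281691.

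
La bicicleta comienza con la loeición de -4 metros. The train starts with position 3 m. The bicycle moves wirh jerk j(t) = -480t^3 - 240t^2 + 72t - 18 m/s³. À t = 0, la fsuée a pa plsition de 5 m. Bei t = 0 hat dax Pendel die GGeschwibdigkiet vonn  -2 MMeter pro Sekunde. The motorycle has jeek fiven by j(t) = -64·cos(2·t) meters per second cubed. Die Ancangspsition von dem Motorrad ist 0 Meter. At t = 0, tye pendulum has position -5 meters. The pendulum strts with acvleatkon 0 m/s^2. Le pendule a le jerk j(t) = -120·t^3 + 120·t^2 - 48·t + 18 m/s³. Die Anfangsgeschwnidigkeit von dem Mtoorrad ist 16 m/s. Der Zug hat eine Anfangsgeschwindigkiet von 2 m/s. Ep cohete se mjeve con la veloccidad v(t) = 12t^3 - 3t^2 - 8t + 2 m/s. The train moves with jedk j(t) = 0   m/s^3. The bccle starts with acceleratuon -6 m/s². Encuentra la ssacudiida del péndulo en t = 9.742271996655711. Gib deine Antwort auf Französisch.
Nous avons le jerk j(t) = -120·t^3 + 120·t^2 - 48·t + 18. En substituant t = 9.742271996655711: j(9.742271996655711) = -100019.068391532.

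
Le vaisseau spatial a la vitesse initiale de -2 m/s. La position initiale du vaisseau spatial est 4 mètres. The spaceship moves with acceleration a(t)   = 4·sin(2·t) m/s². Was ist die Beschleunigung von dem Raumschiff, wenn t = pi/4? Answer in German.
Wir haben die Beschleunigung a(t) = 4·sin(2·t). Durch Einsetzen von t = pi/4: a(pi/4) = 4.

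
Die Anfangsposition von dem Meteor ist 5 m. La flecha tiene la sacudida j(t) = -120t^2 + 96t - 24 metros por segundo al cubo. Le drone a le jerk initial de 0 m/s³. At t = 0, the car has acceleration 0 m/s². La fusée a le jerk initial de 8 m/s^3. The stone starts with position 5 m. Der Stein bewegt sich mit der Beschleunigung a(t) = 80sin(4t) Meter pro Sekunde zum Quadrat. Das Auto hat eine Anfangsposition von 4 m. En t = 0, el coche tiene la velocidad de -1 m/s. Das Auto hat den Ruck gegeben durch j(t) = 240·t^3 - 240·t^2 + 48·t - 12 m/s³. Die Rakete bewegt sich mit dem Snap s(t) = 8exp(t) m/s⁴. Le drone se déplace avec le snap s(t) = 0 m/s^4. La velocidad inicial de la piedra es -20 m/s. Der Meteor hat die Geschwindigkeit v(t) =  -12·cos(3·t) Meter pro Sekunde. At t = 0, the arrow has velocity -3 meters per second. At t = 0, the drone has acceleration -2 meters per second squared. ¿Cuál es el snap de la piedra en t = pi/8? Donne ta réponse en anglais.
To solve this, we need to take 2 derivatives of our acceleration equation a(t) = 80·sin(4·t). The derivative of acceleration gives jerk: j(t) = 320·cos(4·t). Taking d/dt of j(t), we find s(t) = -1280·sin(4·t). From the given snap equation s(t) = -1280·sin(4·t), we substitute t = pi/8 to get s = -1280.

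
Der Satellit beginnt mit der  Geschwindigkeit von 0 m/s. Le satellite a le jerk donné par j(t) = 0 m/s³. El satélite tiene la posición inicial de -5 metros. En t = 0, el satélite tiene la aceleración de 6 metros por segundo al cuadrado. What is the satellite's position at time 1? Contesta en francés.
En partant du jerk j(t) = 0, nous prenons 3 intégrales. En intégrant le jerk et en utilisant la condition initiale a(0) = 6, nous obtenons a(t) = 6. En intégrant l'accélération et en utilisant la condition initiale v(0) = 0, nous obtenons v(t) = 6·t. En intégrant la vitesse et en utilisant la condition initiale x(0) = -5, nous obtenons x(t) = 3·t^2 - 5. En utilisant x(t) = 3·t^2 - 5 et en substituant t = 1, nous trouvons x = -2.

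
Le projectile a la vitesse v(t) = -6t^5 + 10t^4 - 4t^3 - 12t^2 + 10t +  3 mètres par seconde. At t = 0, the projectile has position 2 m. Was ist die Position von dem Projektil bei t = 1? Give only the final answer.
x(1) = 6.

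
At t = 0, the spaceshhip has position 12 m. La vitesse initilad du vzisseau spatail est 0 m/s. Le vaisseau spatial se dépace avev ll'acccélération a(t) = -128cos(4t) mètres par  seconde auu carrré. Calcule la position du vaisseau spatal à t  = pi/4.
En partant de l'accélération a(t) = -128·cos(4·t), nous prenons 2 intégrales. En intégrant l'accélération et en utilisant la condition initiale v(0) = 0, nous obtenons v(t) = -32·sin(4·t). En intégrant la vitesse et en utilisant la condition initiale x(0) = 12, nous obtenons x(t) = 8·cos(4·t) + 4. Nous avons la position x(t) = 8·cos(4·t) + 4. En substituant t = pi/4: x(pi/4) = -4.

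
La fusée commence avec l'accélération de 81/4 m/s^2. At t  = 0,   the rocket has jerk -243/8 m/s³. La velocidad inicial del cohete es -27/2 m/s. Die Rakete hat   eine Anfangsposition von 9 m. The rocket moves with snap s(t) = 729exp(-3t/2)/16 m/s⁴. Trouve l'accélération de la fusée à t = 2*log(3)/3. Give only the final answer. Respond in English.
a(2*log(3)/3) = 27/4.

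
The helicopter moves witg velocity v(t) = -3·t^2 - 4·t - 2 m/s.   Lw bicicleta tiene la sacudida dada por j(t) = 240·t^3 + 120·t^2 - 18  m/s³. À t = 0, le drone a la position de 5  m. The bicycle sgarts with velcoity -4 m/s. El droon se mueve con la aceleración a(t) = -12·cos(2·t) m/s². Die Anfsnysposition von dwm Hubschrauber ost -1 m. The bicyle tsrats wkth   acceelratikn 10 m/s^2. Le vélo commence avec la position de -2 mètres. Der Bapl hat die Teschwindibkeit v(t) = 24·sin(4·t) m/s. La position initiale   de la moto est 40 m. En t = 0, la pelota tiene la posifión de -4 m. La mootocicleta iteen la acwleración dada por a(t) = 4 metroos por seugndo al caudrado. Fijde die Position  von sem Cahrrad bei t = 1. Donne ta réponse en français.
Nous devons intégrer notre équation du jerk j(t) = 240·t^3 + 120·t^2 - 18 3 fois. En prenant ∫j(t)dt et en appliquant a(0) = 10, nous trouvons a(t) = 60·t^4 + 40·t^3 - 18·t + 10. En prenant ∫a(t)dt et en appliquant v(0) = -4, nous trouvons v(t) = 12·t^5 + 10·t^4 - 9·t^2 + 10·t - 4. L'intégrale de la vitesse est la position. En utilisant x(0) = -2, nous obtenons x(t) = 2·t^6 + 2·t^5 - 3·t^3 + 5·t^2 - 4·t - 2. De l'équation de la position x(t) = 2·t^6 + 2·t^5 - 3·t^3 + 5·t^2 - 4·t - 2, nous substituons t = 1 pour obtenir x = 0.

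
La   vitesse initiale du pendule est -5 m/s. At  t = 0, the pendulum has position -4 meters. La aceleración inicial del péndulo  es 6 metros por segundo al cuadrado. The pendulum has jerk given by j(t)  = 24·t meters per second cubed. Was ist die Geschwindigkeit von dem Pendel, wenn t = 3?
Wir müssen unsere Gleichung für den Ruck j(t) = 24·t 2-mal integrieren. Das Integral von dem Ruck ist die Beschleunigung. Mit a(0) = 6 erhalten wir a(t) = 12·t^2 + 6. Die Stammfunktion von der Beschleunigung, mit v(0) = -5, ergibt die Geschwindigkeit: v(t) = 4·t^3 + 6·t - 5. Aus der Gleichung für die Geschwindigkeit v(t) = 4·t^3 + 6·t - 5, setzen wir t = 3 ein und erhalten v = 121.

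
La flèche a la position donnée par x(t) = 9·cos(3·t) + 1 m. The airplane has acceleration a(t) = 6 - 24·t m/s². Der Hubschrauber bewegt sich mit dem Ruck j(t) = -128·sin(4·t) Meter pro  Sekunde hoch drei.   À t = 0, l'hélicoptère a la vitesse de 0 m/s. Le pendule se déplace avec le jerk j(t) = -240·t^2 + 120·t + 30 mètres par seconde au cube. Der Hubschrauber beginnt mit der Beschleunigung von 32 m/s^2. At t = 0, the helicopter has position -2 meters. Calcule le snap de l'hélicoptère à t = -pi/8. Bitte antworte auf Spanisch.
Para resolver esto, necesitamos tomar 1 derivada de nuestra ecuación de la sacudida j(t) = -128·sin(4·t). La derivada de la sacudida da el snap: s(t) = -512·cos(4·t). Usando s(t) = -512·cos(4·t) y sustituyendo t = -pi/8, encontramos s = 0.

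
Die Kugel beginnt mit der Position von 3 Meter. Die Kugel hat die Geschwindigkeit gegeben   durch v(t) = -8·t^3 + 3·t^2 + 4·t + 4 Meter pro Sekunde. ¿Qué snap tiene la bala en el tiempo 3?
Debemos derivar nuestra ecuación de la velocidad v(t) = -8·t^3 + 3·t^2 + 4·t + 4 3 veces. Tomando d/dt de v(t), encontramos a(t) = -24·t^2 + 6·t + 4. Tomando d/dt de a(t), encontramos j(t) = 6 - 48·t. Tomando d/dt de j(t), encontramos s(t) = -48. Tenemos el snap s(t) = -48. Sustituyendo t = 3: s(3) = -48.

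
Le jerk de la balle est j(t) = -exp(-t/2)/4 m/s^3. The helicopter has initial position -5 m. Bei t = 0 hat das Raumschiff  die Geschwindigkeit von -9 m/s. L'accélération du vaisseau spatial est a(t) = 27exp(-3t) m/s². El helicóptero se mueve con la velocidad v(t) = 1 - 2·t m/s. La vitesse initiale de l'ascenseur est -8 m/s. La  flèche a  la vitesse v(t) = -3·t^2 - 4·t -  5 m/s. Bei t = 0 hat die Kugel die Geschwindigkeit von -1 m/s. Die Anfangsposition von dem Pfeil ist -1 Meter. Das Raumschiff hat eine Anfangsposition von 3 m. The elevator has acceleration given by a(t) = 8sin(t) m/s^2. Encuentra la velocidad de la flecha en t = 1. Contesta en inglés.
Using v(t) = -3·t^2 - 4·t - 5 and substituting t = 1, we find v = -12.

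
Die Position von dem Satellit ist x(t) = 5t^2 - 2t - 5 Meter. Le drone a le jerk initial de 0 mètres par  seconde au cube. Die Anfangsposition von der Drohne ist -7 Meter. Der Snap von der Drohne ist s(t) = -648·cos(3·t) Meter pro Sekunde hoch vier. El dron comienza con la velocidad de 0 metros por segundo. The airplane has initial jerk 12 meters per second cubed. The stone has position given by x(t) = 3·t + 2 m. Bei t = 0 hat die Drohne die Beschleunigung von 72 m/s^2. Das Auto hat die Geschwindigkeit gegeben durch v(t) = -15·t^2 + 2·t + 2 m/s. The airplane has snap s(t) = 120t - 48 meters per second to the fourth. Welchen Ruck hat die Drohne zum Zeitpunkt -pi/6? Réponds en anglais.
Starting from snap s(t) = -648·cos(3·t), we take 1 antiderivative. The antiderivative of snap is jerk. Using j(0) = 0, we get j(t) = -216·sin(3·t). From the given jerk equation j(t) = -216·sin(3·t), we substitute t = -pi/6 to get j = 216.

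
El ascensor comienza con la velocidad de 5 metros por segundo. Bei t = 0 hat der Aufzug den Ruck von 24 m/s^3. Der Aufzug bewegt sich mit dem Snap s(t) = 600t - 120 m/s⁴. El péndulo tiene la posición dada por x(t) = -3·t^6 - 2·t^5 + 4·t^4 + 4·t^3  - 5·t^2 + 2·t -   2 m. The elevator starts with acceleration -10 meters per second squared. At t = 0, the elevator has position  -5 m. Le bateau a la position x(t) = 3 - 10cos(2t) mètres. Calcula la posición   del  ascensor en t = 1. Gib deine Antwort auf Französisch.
En partant du snap s(t) = 600·t - 120, nous prenons 4 intégrales. L'intégrale du snap est le jerk. En utilisant j(0) = 24, nous obtenons j(t) = 300·t^2 - 120·t + 24. En prenant ∫j(t)dt et en appliquant a(0) = -10, nous trouvons a(t) = 100·t^3 - 60·t^2 + 24·t - 10. En prenant ∫a(t)dt et en appliquant v(0) = 5, nous trouvons v(t) = 25·t^4 - 20·t^3 + 12·t^2 - 10·t + 5. L'intégrale de la vitesse, avec x(0) = -5, donne la position: x(t) = 5·t^5 - 5·t^4 + 4·t^3 - 5·t^2 + 5·t - 5. Nous avons la position x(t) = 5·t^5 - 5·t^4 + 4·t^3 - 5·t^2 + 5·t - 5. En substituant t = 1: x(1) = -1.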